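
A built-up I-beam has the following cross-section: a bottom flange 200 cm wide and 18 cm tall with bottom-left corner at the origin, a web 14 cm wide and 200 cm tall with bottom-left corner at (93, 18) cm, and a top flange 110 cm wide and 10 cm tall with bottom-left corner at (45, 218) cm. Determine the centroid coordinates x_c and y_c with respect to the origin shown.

x_c = 100.00 cm, y_c = 81.08 cm

Part | A | x̄ᵢ | ȳᵢ | A·x̄ᵢ | A·ȳᵢ
bottom flange | 3600.00 | 100.00 | 9.00 | 360000.00 | 32400.00
web | 2800.00 | 100.00 | 118.00 | 280000.00 | 330400.00
top flange | 1100.00 | 100.00 | 223.00 | 110000.00 | 245300.00
Σ | 7500.00 |  |  | 750000.00 | 608100.00
x_c = 750000.00 / 7500.00 = 100.00 cm
y_c = 608100.00 / 7500.00 = 81.08 cm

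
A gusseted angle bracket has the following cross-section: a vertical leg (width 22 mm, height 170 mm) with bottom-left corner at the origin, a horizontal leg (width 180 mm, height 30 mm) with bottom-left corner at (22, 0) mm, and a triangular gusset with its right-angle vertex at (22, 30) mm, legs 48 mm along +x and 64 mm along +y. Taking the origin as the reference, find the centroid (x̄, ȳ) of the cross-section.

x̄ = 65.97 mm, ȳ = 44.75 mm

vertical leg: A = 22 × 170 = 3740.00, centroid at (11.00, 85.00).
horizontal leg: A = 180 × 30 = 5400.00, centroid at (112.00, 15.00).
gusset: A = ½·48·64 = 1536.00, centroid at (38.00, 51.33).
ΣA = 10676.00 mm², ΣAx̄ = 704308.00 mm³, ΣAȳ = 477748.00 mm³.
x̄ = 704308.00/10676.00 = 65.97 mm; ȳ = 477748.00/10676.00 = 44.75 mm.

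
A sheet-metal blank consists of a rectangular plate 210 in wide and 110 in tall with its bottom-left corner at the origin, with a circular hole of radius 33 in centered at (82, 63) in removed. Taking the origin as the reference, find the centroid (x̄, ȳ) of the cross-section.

x̄ = 109.00 in, ȳ = 53.61 in

plate: A = 210 × 110 = 23100.00, centroid at (105.00, 55.00).
hole: A = −π·33² = -3421.19, centroid at (82.00, 63.00).
ΣA = 19678.81 in²
ΣAx̄ = (23100.00)(105.00) + (-3421.19)(82.00) = 2144962.06 in³
ΣAȳ = (23100.00)(55.00) + (-3421.19)(63.00) = 1054964.75 in³
x̄ = 2144962.06 / 19678.81 = 109.00 in
ȳ = 1054964.75 / 19678.81 = 53.61 in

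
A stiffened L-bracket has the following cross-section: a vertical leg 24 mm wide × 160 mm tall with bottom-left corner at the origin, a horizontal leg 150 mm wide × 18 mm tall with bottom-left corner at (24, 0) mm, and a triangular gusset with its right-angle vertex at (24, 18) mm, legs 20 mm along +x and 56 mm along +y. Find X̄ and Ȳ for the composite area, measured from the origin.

vertical leg: A = 24 × 160 = 3840.00, centroid at (12.00, 80.00).
horizontal leg: A = 150 × 18 = 2700.00, centroid at (99.00, 9.00).
gusset: A = ½·20·56 = 560.00, centroid at (30.67, 36.67).
ΣA = 7100.00 mm²
ΣAX̄ = (3840.00)(12.00) + (2700.00)(99.00) + (560.00)(30.67) = 330553.33 mm³
ΣAȲ = (3840.00)(80.00) + (2700.00)(9.00) + (560.00)(36.67) = 352033.33 mm³
X̄ = 330553.33 / 7100.00 = 46.56 mm
Ȳ = 352033.33 / 7100.00 = 49.58 mm

X̄ = 46.56 mm, Ȳ = 49.58 mm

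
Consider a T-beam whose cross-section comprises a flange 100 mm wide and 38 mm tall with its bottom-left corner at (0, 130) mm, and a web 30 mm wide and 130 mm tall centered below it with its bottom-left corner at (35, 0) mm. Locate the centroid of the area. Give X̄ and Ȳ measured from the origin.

web: A = 30 × 130 = 3900.00, centroid at (50.00, 65.00).
flange: A = 100 × 38 = 3800.00, centroid at (50.00, 149.00).
ΣA = 7700.00 mm², ΣAX̄ = 385000.00 mm³, ΣAȲ = 819700.00 mm³.
X̄ = 385000.00/7700.00 = 50.00 mm; Ȳ = 819700.00/7700.00 = 106.45 mm.

X̄ = 50.00 mm, Ȳ = 106.45 mm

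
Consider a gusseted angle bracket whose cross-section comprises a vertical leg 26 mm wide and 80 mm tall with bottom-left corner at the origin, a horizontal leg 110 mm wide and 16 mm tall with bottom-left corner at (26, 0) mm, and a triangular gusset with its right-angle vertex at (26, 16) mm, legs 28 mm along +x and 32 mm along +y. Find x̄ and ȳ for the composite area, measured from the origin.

x̄ = 43.24 mm, ȳ = 25.47 mm

vertical leg: A = 26 × 80 = 2080.00, centroid at (13.00, 40.00).
horizontal leg: A = 110 × 16 = 1760.00, centroid at (81.00, 8.00).
gusset: A = ½·28·32 = 448.00, centroid at (35.33, 26.67).
ΣA = 4288.00 mm²
ΣAx̄ = (2080.00)(13.00) + (1760.00)(81.00) + (448.00)(35.33) = 185429.33 mm³
ΣAȳ = (2080.00)(40.00) + (1760.00)(8.00) + (448.00)(26.67) = 109226.67 mm³
x̄ = 185429.33 / 4288.00 = 43.24 mm
ȳ = 109226.67 / 4288.00 = 25.47 mm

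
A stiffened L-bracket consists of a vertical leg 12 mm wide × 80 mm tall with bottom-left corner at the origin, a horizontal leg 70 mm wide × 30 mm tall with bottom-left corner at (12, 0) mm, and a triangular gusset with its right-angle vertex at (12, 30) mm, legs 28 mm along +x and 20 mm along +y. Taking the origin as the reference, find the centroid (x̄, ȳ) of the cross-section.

Part | A | x̄ᵢ | ȳᵢ | A·x̄ᵢ | A·ȳᵢ
vertical leg | 960.00 | 6.00 | 40.00 | 5760.00 | 38400.00
horizontal leg | 2100.00 | 47.00 | 15.00 | 98700.00 | 31500.00
gusset | 280.00 | 21.33 | 36.67 | 5973.33 | 10266.67
Σ | 3340.00 |  |  | 110433.33 | 80166.67
x̄ = 110433.33 / 3340.00 = 33.06 mm
ȳ = 80166.67 / 3340.00 = 24.00 mm

x̄ = 33.06 mm, ȳ = 24.00 mm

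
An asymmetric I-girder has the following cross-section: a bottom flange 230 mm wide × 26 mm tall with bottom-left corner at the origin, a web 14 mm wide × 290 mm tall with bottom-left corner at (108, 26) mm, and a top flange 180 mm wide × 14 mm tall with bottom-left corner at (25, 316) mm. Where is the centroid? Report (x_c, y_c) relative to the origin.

x_c = 115.00 mm, y_c = 126.27 mm

Part | A | x̄ᵢ | ȳᵢ | A·x̄ᵢ | A·ȳᵢ
bottom flange | 5980.00 | 115.00 | 13.00 | 687700.00 | 77740.00
web | 4060.00 | 115.00 | 171.00 | 466900.00 | 694260.00
top flange | 2520.00 | 115.00 | 323.00 | 289800.00 | 813960.00
Σ | 12560.00 |  |  | 1444400.00 | 1585960.00
x_c = 1444400.00 / 12560.00 = 115.00 mm
y_c = 1585960.00 / 12560.00 = 126.27 mm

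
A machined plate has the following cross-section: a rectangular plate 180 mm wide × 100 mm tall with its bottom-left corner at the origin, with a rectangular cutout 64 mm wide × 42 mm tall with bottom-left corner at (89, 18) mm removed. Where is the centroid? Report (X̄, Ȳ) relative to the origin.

X̄ = 84.56 mm, Ȳ = 51.93 mm

plate: A = 180 × 100 = 18000.00, centroid at (90.00, 50.00).
hole: A = −(64 × 42) = -2688.00, centroid at (121.00, 39.00).
ΣA = 15312.00 mm²
ΣAX̄ = (18000.00)(90.00) + (-2688.00)(121.00) = 1294752.00 mm³
ΣAȲ = (18000.00)(50.00) + (-2688.00)(39.00) = 795168.00 mm³
X̄ = 1294752.00 / 15312.00 = 84.56 mm
Ȳ = 795168.00 / 15312.00 = 51.93 mm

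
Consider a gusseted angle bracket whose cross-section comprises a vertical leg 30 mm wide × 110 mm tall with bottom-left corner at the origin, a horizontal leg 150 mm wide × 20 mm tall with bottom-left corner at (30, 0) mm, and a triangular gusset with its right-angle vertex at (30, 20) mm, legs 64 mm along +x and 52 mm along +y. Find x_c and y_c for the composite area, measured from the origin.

x_c = 56.49 mm, y_c = 34.36 mm

Part | A | x̄ᵢ | ȳᵢ | A·x̄ᵢ | A·ȳᵢ
vertical leg | 3300.00 | 15.00 | 55.00 | 49500.00 | 181500.00
horizontal leg | 3000.00 | 105.00 | 10.00 | 315000.00 | 30000.00
gusset | 1664.00 | 51.33 | 37.33 | 85418.67 | 62122.67
Σ | 7964.00 |  |  | 449918.67 | 273622.67
x_c = 449918.67 / 7964.00 = 56.49 mm
y_c = 273622.67 / 7964.00 = 34.36 mm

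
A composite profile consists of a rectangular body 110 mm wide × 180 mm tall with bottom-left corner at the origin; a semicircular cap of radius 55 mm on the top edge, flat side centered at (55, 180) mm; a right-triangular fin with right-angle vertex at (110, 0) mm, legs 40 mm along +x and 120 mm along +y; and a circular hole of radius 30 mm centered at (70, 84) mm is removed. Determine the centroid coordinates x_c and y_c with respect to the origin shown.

x_c = 60.04 mm, y_c = 108.05 mm

rectangular body: A = 110 × 180 = 19800.00, centroid at (55.00, 90.00).
semicircular top: A = ½π·55² = 4751.66, centroid at (55.00, 203.34).
triangular fin: A = ½·40·120 = 2400.00, centroid at (123.33, 40.00).
hole: A = −π·30² = -2827.43, centroid at (70.00, 84.00).
ΣA = 24124.23 mm²
ΣAx_c = (19800.00)(55.00) + (4751.66)(55.00) + (2400.00)(123.33) + (-2827.43)(70.00) = 1448420.90 mm³
ΣAy_c = (19800.00)(90.00) + (4751.66)(203.34) + (2400.00)(40.00) + (-2827.43)(84.00) = 2606710.86 mm³
x_c = 1448420.90 / 24124.23 = 60.04 mm
y_c = 2606710.86 / 24124.23 = 108.05 mm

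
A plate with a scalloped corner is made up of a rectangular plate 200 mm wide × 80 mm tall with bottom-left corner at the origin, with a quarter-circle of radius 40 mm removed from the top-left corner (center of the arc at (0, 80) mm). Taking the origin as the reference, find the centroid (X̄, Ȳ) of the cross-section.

X̄ = 107.08 mm, Ȳ = 38.04 mm

Part | A | x̄ᵢ | ȳᵢ | A·x̄ᵢ | A·ȳᵢ
plate | 16000.00 | 100.00 | 40.00 | 1600000.00 | 640000.00
removed quarter-circle | -1256.64 | 16.98 | 63.02 | -21333.33 | -79197.63
Σ | 14743.36 |  |  | 1578666.67 | 560802.37
X̄ = 1578666.67 / 14743.36 = 107.08 mm
Ȳ = 560802.37 / 14743.36 = 38.04 mm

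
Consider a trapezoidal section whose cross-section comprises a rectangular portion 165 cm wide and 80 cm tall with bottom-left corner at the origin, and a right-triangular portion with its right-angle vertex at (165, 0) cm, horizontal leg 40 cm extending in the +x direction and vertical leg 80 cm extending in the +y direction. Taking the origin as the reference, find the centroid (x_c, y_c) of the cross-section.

rectangular portion: A = 165 × 80 = 13200.00, centroid at (82.50, 40.00).
triangular portion: A = ½·40·80 = 1600.00, centroid at (178.33, 26.67).
ΣA = 14800.00 cm², ΣAx_c = 1374333.33 cm³, ΣAy_c = 570666.67 cm³.
x_c = 1374333.33/14800.00 = 92.86 cm; y_c = 570666.67/14800.00 = 38.56 cm.

x_c = 92.86 cm, y_c = 38.56 cm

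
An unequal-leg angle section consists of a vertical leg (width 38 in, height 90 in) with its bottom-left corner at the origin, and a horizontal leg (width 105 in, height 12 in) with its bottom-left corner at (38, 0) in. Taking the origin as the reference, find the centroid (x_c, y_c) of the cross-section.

x_c = 38.25 in, y_c = 34.50 in

vertical leg: A = 38 × 90 = 3420.00, centroid at (19.00, 45.00).
horizontal leg: A = 105 × 12 = 1260.00, centroid at (90.50, 6.00).
ΣA = 4680.00 in², ΣAx_c = 179010.00 in³, ΣAy_c = 161460.00 in³.
x_c = 179010.00/4680.00 = 38.25 in; y_c = 161460.00/4680.00 = 34.50 in.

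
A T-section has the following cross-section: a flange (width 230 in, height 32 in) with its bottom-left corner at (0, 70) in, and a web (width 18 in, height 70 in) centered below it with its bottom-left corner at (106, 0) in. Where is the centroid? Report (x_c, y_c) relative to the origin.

x_c = 115.00 in, y_c = 78.55 in

Part | A | x̄ᵢ | ȳᵢ | A·x̄ᵢ | A·ȳᵢ
web | 1260.00 | 115.00 | 35.00 | 144900.00 | 44100.00
flange | 7360.00 | 115.00 | 86.00 | 846400.00 | 632960.00
Σ | 8620.00 |  |  | 991300.00 | 677060.00
x_c = 991300.00 / 8620.00 = 115.00 in
y_c = 677060.00 / 8620.00 = 78.55 in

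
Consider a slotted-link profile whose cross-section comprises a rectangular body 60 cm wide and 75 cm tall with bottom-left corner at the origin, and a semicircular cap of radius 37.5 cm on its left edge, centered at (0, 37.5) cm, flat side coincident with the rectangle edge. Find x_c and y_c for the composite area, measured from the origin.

x_c = 14.88 cm, y_c = 37.50 cm

rectangular body: A = 60 × 75 = 4500.00, centroid at (30.00, 37.50).
semicircular end: A = ½π·37.5² = 2208.93, centroid at (-15.92, 37.50).
ΣA = 6708.93 cm²
ΣAx_c = (4500.00)(30.00) + (2208.93)(-15.92) = 99843.75 cm³
ΣAy_c = (4500.00)(37.50) + (2208.93)(37.50) = 251584.96 cm³
x_c = 99843.75 / 6708.93 = 14.88 cm
y_c = 251584.96 / 6708.93 = 37.50 cm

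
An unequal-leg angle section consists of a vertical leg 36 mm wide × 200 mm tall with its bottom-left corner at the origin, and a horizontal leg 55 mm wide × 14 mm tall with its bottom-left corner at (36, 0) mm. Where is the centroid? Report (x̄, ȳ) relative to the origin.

Part | A | x̄ᵢ | ȳᵢ | A·x̄ᵢ | A·ȳᵢ
vertical leg | 7200.00 | 18.00 | 100.00 | 129600.00 | 720000.00
horizontal leg | 770.00 | 63.50 | 7.00 | 48895.00 | 5390.00
Σ | 7970.00 |  |  | 178495.00 | 725390.00
x̄ = 178495.00 / 7970.00 = 22.40 mm
ȳ = 725390.00 / 7970.00 = 91.02 mm

x̄ = 22.40 mm, ȳ = 91.02 mm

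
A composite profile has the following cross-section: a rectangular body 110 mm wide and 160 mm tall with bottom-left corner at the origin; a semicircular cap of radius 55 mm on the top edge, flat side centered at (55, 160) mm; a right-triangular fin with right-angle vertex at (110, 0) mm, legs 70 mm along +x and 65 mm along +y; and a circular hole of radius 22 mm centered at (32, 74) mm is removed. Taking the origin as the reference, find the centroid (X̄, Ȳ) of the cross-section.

X̄ = 64.23 mm, Ȳ = 95.90 mm

rectangular body: A = 110 × 160 = 17600.00, centroid at (55.00, 80.00).
semicircular top: A = ½π·55² = 4751.66, centroid at (55.00, 183.34).
triangular fin: A = ½·70·65 = 2275.00, centroid at (133.33, 21.67).
hole: A = −π·22² = -1520.53, centroid at (32.00, 74.00).
ΣA = 23106.13 mm²
ΣAX̄ = (17600.00)(55.00) + (4751.66)(55.00) + (2275.00)(133.33) + (-1520.53)(32.00) = 1484017.59 mm³
ΣAȲ = (17600.00)(80.00) + (4751.66)(183.34) + (2275.00)(21.67) + (-1520.53)(74.00) = 2215954.47 mm³
X̄ = 1484017.59 / 23106.13 = 64.23 mm
Ȳ = 2215954.47 / 23106.13 = 95.90 mm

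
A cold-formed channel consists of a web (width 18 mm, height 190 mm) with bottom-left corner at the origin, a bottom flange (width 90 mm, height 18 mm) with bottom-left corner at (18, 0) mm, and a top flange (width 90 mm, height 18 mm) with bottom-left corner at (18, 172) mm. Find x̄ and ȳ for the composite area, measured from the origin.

x̄ = 35.27 mm, ȳ = 95.00 mm

web: A = 18 × 190 = 3420.00, centroid at (9.00, 95.00).
bottom flange: A = 90 × 18 = 1620.00, centroid at (63.00, 9.00).
top flange: A = 90 × 18 = 1620.00, centroid at (63.00, 181.00).
ΣA = 6660.00 mm², ΣAx̄ = 234900.00 mm³, ΣAȳ = 632700.00 mm³.
x̄ = 234900.00/6660.00 = 35.27 mm; ȳ = 632700.00/6660.00 = 95.00 mm.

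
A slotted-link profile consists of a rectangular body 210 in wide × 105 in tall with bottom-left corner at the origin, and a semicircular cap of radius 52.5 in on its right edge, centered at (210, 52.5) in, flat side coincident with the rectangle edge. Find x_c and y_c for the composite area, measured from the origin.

Part | A | x̄ᵢ | ȳᵢ | A·x̄ᵢ | A·ȳᵢ
rectangular body | 22050.00 | 105.00 | 52.50 | 2315250.00 | 1157625.00
semicircular end | 4329.51 | 232.28 | 52.50 | 1005665.30 | 227299.14
Σ | 26379.51 |  |  | 3320915.30 | 1384924.14
x_c = 3320915.30 / 26379.51 = 125.89 in
y_c = 1384924.14 / 26379.51 = 52.50 in

x_c = 125.89 in, y_c = 52.50 in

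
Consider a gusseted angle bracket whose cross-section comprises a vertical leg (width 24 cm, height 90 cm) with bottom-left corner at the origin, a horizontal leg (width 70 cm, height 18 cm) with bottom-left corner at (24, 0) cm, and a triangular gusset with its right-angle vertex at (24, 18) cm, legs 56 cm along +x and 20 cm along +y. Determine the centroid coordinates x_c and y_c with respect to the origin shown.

x_c = 31.19 cm, y_c = 30.74 cm

Part | A | x̄ᵢ | ȳᵢ | A·x̄ᵢ | A·ȳᵢ
vertical leg | 2160.00 | 12.00 | 45.00 | 25920.00 | 97200.00
horizontal leg | 1260.00 | 59.00 | 9.00 | 74340.00 | 11340.00
gusset | 560.00 | 42.67 | 24.67 | 23893.33 | 13813.33
Σ | 3980.00 |  |  | 124153.33 | 122353.33
x_c = 124153.33 / 3980.00 = 31.19 cm
y_c = 122353.33 / 3980.00 = 30.74 cm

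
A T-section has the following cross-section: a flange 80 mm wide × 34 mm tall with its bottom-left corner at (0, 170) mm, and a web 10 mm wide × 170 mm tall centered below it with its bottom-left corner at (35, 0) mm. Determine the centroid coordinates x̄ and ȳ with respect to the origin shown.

x̄ = 40.00 mm, ȳ = 147.77 mm

web: A = 10 × 170 = 1700.00, centroid at (40.00, 85.00).
flange: A = 80 × 34 = 2720.00, centroid at (40.00, 187.00).
ΣA = 4420.00 mm², ΣAx̄ = 176800.00 mm³, ΣAȳ = 653140.00 mm³.
x̄ = 176800.00/4420.00 = 40.00 mm; ȳ = 653140.00/4420.00 = 147.77 mm.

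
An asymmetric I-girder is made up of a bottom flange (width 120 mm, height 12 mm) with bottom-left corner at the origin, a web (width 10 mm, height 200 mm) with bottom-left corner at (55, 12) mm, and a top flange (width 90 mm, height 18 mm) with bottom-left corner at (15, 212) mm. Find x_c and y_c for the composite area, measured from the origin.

bottom flange: A = 120 × 12 = 1440.00, centroid at (60.00, 6.00).
web: A = 10 × 200 = 2000.00, centroid at (60.00, 112.00).
top flange: A = 90 × 18 = 1620.00, centroid at (60.00, 221.00).
ΣA = 5060.00 mm²
ΣAx_c = (1440.00)(60.00) + (2000.00)(60.00) + (1620.00)(60.00) = 303600.00 mm³
ΣAy_c = (1440.00)(6.00) + (2000.00)(112.00) + (1620.00)(221.00) = 590660.00 mm³
x_c = 303600.00 / 5060.00 = 60.00 mm
y_c = 590660.00 / 5060.00 = 116.73 mm

x_c = 60.00 mm, y_c = 116.73 mm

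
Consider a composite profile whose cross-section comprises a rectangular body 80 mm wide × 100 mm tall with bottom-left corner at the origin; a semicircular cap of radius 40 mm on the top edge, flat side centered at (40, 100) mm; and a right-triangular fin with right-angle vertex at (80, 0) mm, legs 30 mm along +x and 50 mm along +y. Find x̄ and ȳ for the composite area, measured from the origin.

rectangular body: A = 80 × 100 = 8000.00, centroid at (40.00, 50.00).
semicircular top: A = ½π·40² = 2513.27, centroid at (40.00, 116.98).
triangular fin: A = ½·30·50 = 750.00, centroid at (90.00, 16.67).
ΣA = 11263.27 mm², ΣAx̄ = 488030.96 mm³, ΣAȳ = 706494.08 mm³.
x̄ = 488030.96/11263.27 = 43.33 mm; ȳ = 706494.08/11263.27 = 62.73 mm.

x̄ = 43.33 mm, ȳ = 62.73 mm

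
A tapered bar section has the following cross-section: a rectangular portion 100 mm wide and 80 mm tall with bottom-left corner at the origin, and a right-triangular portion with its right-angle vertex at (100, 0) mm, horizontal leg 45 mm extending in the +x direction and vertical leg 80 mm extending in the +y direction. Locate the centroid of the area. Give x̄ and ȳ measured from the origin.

rectangular portion: A = 100 × 80 = 8000.00, centroid at (50.00, 40.00).
triangular portion: A = ½·45·80 = 1800.00, centroid at (115.00, 26.67).
ΣA = 9800.00 mm²
ΣAx̄ = (8000.00)(50.00) + (1800.00)(115.00) = 607000.00 mm³
ΣAȳ = (8000.00)(40.00) + (1800.00)(26.67) = 368000.00 mm³
x̄ = 607000.00 / 9800.00 = 61.94 mm
ȳ = 368000.00 / 9800.00 = 37.55 mm

x̄ = 61.94 mm, ȳ = 37.55 mm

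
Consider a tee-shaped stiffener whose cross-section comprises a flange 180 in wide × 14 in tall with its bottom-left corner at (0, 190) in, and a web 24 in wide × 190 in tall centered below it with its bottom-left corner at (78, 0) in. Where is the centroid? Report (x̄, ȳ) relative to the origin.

web: A = 24 × 190 = 4560.00, centroid at (90.00, 95.00).
flange: A = 180 × 14 = 2520.00, centroid at (90.00, 197.00).
ΣA = 7080.00 in², ΣAx̄ = 637200.00 in³, ΣAȳ = 929640.00 in³.
x̄ = 637200.00/7080.00 = 90.00 in; ȳ = 929640.00/7080.00 = 131.31 in.

x̄ = 90.00 in, ȳ = 131.31 in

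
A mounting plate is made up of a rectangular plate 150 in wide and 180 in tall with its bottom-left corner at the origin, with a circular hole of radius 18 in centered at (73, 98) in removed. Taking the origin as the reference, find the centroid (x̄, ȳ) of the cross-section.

plate: A = 150 × 180 = 27000.00, centroid at (75.00, 90.00).
hole: A = −π·18² = -1017.88, centroid at (73.00, 98.00).
ΣA = 25982.12 in²
ΣAx̄ = (27000.00)(75.00) + (-1017.88)(73.00) = 1950695.05 in³
ΣAȳ = (27000.00)(90.00) + (-1017.88)(98.00) = 2330248.15 in³
x̄ = 1950695.05 / 25982.12 = 75.08 in
ȳ = 2330248.15 / 25982.12 = 89.69 in

x̄ = 75.08 in, ȳ = 89.69 in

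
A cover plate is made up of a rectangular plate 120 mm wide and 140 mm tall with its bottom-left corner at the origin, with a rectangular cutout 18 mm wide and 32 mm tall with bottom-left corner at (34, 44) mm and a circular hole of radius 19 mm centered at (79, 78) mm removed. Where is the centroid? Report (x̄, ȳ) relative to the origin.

plate: A = 120 × 140 = 16800.00, centroid at (60.00, 70.00).
hole 1: A = −(18 × 32) = -576.00, centroid at (43.00, 60.00).
hole 2: A = −π·19² = -1134.11, centroid at (79.00, 78.00).
ΣA = 15089.89 mm²
ΣAx̄ = (16800.00)(60.00) + (-576.00)(43.00) + (-1134.11)(79.00) = 893636.92 mm³
ΣAȳ = (16800.00)(70.00) + (-576.00)(60.00) + (-1134.11)(78.00) = 1052979.03 mm³
x̄ = 893636.92 / 15089.89 = 59.22 mm
ȳ = 1052979.03 / 15089.89 = 69.78 mm

x̄ = 59.22 mm, ȳ = 69.78 mm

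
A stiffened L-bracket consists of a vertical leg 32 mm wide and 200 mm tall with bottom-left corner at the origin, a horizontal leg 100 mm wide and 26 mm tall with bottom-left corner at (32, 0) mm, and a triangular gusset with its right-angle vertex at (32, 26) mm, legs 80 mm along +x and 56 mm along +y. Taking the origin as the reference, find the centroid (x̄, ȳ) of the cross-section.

x̄ = 39.77 mm, ȳ = 68.85 mm

vertical leg: A = 32 × 200 = 6400.00, centroid at (16.00, 100.00).
horizontal leg: A = 100 × 26 = 2600.00, centroid at (82.00, 13.00).
gusset: A = ½·80·56 = 2240.00, centroid at (58.67, 44.67).
ΣA = 11240.00 mm²
ΣAx̄ = (6400.00)(16.00) + (2600.00)(82.00) + (2240.00)(58.67) = 447013.33 mm³
ΣAȳ = (6400.00)(100.00) + (2600.00)(13.00) + (2240.00)(44.67) = 773853.33 mm³
x̄ = 447013.33 / 11240.00 = 39.77 mm
ȳ = 773853.33 / 11240.00 = 68.85 mm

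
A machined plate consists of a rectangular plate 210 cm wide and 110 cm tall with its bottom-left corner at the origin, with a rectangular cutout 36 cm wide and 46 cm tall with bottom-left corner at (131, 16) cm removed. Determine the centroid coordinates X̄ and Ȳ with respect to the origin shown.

plate: A = 210 × 110 = 23100.00, centroid at (105.00, 55.00).
hole: A = −(36 × 46) = -1656.00, centroid at (149.00, 39.00).
ΣA = 21444.00 cm²
ΣAX̄ = (23100.00)(105.00) + (-1656.00)(149.00) = 2178756.00 cm³
ΣAȲ = (23100.00)(55.00) + (-1656.00)(39.00) = 1205916.00 cm³
X̄ = 2178756.00 / 21444.00 = 101.60 cm
Ȳ = 1205916.00 / 21444.00 = 56.24 cm

X̄ = 101.60 cm, Ȳ = 56.24 cm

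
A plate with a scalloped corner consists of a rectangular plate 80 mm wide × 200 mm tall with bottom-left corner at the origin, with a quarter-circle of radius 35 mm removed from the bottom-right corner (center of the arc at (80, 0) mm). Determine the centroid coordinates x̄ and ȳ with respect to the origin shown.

x̄ = 38.39 mm, ȳ = 105.45 mm

plate: A = 80 × 200 = 16000.00, centroid at (40.00, 100.00).
removed quarter-circle: A = −¼π·35² = -962.11, centroid at (65.15, 14.85).
ΣA = 15037.89 mm², ΣAx̄ = 577322.65 mm³, ΣAȳ = 1585708.33 mm³.
x̄ = 577322.65/15037.89 = 38.39 mm; ȳ = 1585708.33/15037.89 = 105.45 mm.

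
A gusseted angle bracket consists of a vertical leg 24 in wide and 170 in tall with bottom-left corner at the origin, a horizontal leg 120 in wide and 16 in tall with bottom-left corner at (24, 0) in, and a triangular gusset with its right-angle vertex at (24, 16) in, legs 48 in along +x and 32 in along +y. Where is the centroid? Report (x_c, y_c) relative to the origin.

x_c = 35.60 in, y_c = 56.54 in

vertical leg: A = 24 × 170 = 4080.00, centroid at (12.00, 85.00).
horizontal leg: A = 120 × 16 = 1920.00, centroid at (84.00, 8.00).
gusset: A = ½·48·32 = 768.00, centroid at (40.00, 26.67).
ΣA = 6768.00 in²
ΣAx_c = (4080.00)(12.00) + (1920.00)(84.00) + (768.00)(40.00) = 240960.00 in³
ΣAy_c = (4080.00)(85.00) + (1920.00)(8.00) + (768.00)(26.67) = 382640.00 in³
x_c = 240960.00 / 6768.00 = 35.60 in
y_c = 382640.00 / 6768.00 = 56.54 in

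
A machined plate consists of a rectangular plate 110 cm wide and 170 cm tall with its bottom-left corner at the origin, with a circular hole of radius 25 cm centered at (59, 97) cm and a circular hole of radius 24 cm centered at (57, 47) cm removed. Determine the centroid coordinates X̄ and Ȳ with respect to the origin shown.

Part | A | x̄ᵢ | ȳᵢ | A·x̄ᵢ | A·ȳᵢ
plate | 18700.00 | 55.00 | 85.00 | 1028500.00 | 1589500.00
hole 1 | -1963.50 | 59.00 | 97.00 | -115846.23 | -190459.05
hole 2 | -1809.56 | 57.00 | 47.00 | -103144.77 | -85049.20
Σ | 14926.95 |  |  | 809509.00 | 1313991.75
X̄ = 809509.00 / 14926.95 = 54.23 cm
Ȳ = 1313991.75 / 14926.95 = 88.03 cm

X̄ = 54.23 cm, Ȳ = 88.03 cm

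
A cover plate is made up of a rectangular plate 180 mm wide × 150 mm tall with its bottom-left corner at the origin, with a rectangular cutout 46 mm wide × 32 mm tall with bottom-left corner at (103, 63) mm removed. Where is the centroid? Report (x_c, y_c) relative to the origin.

x_c = 87.92 mm, y_c = 74.77 mm

Part | A | x̄ᵢ | ȳᵢ | A·x̄ᵢ | A·ȳᵢ
plate | 27000.00 | 90.00 | 75.00 | 2430000.00 | 2025000.00
hole | -1472.00 | 126.00 | 79.00 | -185472.00 | -116288.00
Σ | 25528.00 |  |  | 2244528.00 | 1908712.00
x_c = 2244528.00 / 25528.00 = 87.92 mm
y_c = 1908712.00 / 25528.00 = 74.77 mm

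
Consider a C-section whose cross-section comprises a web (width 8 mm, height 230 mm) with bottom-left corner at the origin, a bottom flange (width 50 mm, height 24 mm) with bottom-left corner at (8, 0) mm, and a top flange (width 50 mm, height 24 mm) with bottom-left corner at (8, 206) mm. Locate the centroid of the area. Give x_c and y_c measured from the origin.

Part | A | x̄ᵢ | ȳᵢ | A·x̄ᵢ | A·ȳᵢ
web | 1840.00 | 4.00 | 115.00 | 7360.00 | 211600.00
bottom flange | 1200.00 | 33.00 | 12.00 | 39600.00 | 14400.00
top flange | 1200.00 | 33.00 | 218.00 | 39600.00 | 261600.00
Σ | 4240.00 |  |  | 86560.00 | 487600.00
x_c = 86560.00 / 4240.00 = 20.42 mm
y_c = 487600.00 / 4240.00 = 115.00 mm

x_c = 20.42 mm, y_c = 115.00 mm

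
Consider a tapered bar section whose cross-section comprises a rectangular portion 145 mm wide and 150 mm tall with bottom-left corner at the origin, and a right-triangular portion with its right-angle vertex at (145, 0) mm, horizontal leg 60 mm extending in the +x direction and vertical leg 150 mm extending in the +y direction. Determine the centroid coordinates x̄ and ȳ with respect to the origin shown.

Part | A | x̄ᵢ | ȳᵢ | A·x̄ᵢ | A·ȳᵢ
rectangular portion | 21750.00 | 72.50 | 75.00 | 1576875.00 | 1631250.00
triangular portion | 4500.00 | 165.00 | 50.00 | 742500.00 | 225000.00
Σ | 26250.00 |  |  | 2319375.00 | 1856250.00
x̄ = 2319375.00 / 26250.00 = 88.36 mm
ȳ = 1856250.00 / 26250.00 = 70.71 mm

x̄ = 88.36 mm, ȳ = 70.71 mm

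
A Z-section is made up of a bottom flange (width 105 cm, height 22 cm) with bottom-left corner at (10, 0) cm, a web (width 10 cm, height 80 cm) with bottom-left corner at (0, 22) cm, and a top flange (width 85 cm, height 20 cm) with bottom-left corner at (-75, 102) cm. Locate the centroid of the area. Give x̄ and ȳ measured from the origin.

Part | A | x̄ᵢ | ȳᵢ | A·x̄ᵢ | A·ȳᵢ
bottom flange | 2310.00 | 62.50 | 11.00 | 144375.00 | 25410.00
web | 800.00 | 5.00 | 62.00 | 4000.00 | 49600.00
top flange | 1700.00 | -32.50 | 112.00 | -55250.00 | 190400.00
Σ | 4810.00 |  |  | 93125.00 | 265410.00
x̄ = 93125.00 / 4810.00 = 19.36 cm
ȳ = 265410.00 / 4810.00 = 55.18 cm

x̄ = 19.36 cm, ȳ = 55.18 cm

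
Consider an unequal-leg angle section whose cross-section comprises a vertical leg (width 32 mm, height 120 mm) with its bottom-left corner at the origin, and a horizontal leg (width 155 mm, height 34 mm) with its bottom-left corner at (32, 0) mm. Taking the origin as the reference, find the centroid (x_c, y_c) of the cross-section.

x_c = 70.09 mm, y_c = 35.13 mm

vertical leg: A = 32 × 120 = 3840.00, centroid at (16.00, 60.00).
horizontal leg: A = 155 × 34 = 5270.00, centroid at (109.50, 17.00).
ΣA = 9110.00 mm², ΣAx_c = 638505.00 mm³, ΣAy_c = 319990.00 mm³.
x_c = 638505.00/9110.00 = 70.09 mm; y_c = 319990.00/9110.00 = 35.13 mm.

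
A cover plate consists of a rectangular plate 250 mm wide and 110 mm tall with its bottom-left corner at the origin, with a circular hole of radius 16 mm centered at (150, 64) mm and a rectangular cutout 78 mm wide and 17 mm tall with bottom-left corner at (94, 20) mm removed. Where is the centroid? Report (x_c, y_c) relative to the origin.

plate: A = 250 × 110 = 27500.00, centroid at (125.00, 55.00).
hole 1: A = −π·16² = -804.25, centroid at (150.00, 64.00).
hole 2: A = −(78 × 17) = -1326.00, centroid at (133.00, 28.50).
ΣA = 25369.75 mm², ΣAx_c = 3140504.84 mm³, ΣAy_c = 1423237.15 mm³.
x_c = 3140504.84/25369.75 = 123.79 mm; y_c = 1423237.15/25369.75 = 56.10 mm.

x_c = 123.79 mm, y_c = 56.10 mm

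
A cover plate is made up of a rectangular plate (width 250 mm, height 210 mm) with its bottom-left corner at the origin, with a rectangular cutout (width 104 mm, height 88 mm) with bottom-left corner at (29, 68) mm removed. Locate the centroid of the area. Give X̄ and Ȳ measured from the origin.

plate: A = 250 × 210 = 52500.00, centroid at (125.00, 105.00).
hole: A = −(104 × 88) = -9152.00, centroid at (81.00, 112.00).
ΣA = 43348.00 mm²
ΣAX̄ = (52500.00)(125.00) + (-9152.00)(81.00) = 5821188.00 mm³
ΣAȲ = (52500.00)(105.00) + (-9152.00)(112.00) = 4487476.00 mm³
X̄ = 5821188.00 / 43348.00 = 134.29 mm
Ȳ = 4487476.00 / 43348.00 = 103.52 mm

X̄ = 134.29 mm, Ȳ = 103.52 mm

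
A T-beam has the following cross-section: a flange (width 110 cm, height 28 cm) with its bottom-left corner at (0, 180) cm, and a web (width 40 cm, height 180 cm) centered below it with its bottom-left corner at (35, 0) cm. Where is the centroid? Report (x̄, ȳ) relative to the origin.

web: A = 40 × 180 = 7200.00, centroid at (55.00, 90.00).
flange: A = 110 × 28 = 3080.00, centroid at (55.00, 194.00).
ΣA = 10280.00 cm², ΣAx̄ = 565400.00 cm³, ΣAȳ = 1245520.00 cm³.
x̄ = 565400.00/10280.00 = 55.00 cm; ȳ = 1245520.00/10280.00 = 121.16 cm.

x̄ = 55.00 cm, ȳ = 121.16 cm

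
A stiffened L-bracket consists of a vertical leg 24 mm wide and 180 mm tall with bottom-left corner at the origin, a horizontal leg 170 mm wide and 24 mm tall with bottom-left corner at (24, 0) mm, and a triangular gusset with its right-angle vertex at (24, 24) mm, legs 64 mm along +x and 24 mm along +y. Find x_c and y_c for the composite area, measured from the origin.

x_c = 57.96 mm, y_c = 50.43 mm

Part | A | x̄ᵢ | ȳᵢ | A·x̄ᵢ | A·ȳᵢ
vertical leg | 4320.00 | 12.00 | 90.00 | 51840.00 | 388800.00
horizontal leg | 4080.00 | 109.00 | 12.00 | 444720.00 | 48960.00
gusset | 768.00 | 45.33 | 32.00 | 34816.00 | 24576.00
Σ | 9168.00 |  |  | 531376.00 | 462336.00
x_c = 531376.00 / 9168.00 = 57.96 mm
y_c = 462336.00 / 9168.00 = 50.43 mm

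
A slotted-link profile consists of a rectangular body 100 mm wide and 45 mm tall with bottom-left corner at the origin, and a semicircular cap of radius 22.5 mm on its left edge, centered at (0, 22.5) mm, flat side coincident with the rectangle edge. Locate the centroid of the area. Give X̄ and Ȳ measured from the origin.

rectangular body: A = 100 × 45 = 4500.00, centroid at (50.00, 22.50).
semicircular end: A = ½π·22.5² = 795.22, centroid at (-9.55, 22.50).
ΣA = 5295.22 mm², ΣAX̄ = 217406.25 mm³, ΣAȲ = 119142.35 mm³.
X̄ = 217406.25/5295.22 = 41.06 mm; Ȳ = 119142.35/5295.22 = 22.50 mm.

X̄ = 41.06 mm, Ȳ = 22.50 mm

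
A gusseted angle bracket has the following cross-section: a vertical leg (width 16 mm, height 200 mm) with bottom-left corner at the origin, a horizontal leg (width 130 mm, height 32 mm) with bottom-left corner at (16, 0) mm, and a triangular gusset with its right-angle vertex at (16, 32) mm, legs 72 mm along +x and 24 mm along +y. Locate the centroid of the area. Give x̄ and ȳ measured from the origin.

Part | A | x̄ᵢ | ȳᵢ | A·x̄ᵢ | A·ȳᵢ
vertical leg | 3200.00 | 8.00 | 100.00 | 25600.00 | 320000.00
horizontal leg | 4160.00 | 81.00 | 16.00 | 336960.00 | 66560.00
gusset | 864.00 | 40.00 | 40.00 | 34560.00 | 34560.00
Σ | 8224.00 |  |  | 397120.00 | 421120.00
x̄ = 397120.00 / 8224.00 = 48.29 mm
ȳ = 421120.00 / 8224.00 = 51.21 mm

x̄ = 48.29 mm, ȳ = 51.21 mm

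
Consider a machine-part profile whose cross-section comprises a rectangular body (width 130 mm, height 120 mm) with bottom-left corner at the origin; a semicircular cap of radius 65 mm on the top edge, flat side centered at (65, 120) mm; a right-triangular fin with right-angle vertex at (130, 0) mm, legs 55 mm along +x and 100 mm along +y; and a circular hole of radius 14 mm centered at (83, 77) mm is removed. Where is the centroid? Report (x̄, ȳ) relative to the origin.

x̄ = 73.95 mm, ȳ = 80.41 mm

rectangular body: A = 130 × 120 = 15600.00, centroid at (65.00, 60.00).
semicircular top: A = ½π·65² = 6636.61, centroid at (65.00, 147.59).
triangular fin: A = ½·55·100 = 2750.00, centroid at (148.33, 33.33).
hole: A = −π·14² = -615.75, centroid at (83.00, 77.00).
ΣA = 24370.86 mm², ΣAx̄ = 1802189.18 mm³, ΣAȳ = 1959730.82 mm³.
x̄ = 1802189.18/24370.86 = 73.95 mm; ȳ = 1959730.82/24370.86 = 80.41 mm.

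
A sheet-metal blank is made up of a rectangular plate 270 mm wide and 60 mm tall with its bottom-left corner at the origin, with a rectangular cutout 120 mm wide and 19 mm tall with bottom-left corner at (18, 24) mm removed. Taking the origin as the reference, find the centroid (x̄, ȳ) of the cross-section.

x̄ = 144.34 mm, ȳ = 29.43 mm

plate: A = 270 × 60 = 16200.00, centroid at (135.00, 30.00).
hole: A = −(120 × 19) = -2280.00, centroid at (78.00, 33.50).
ΣA = 13920.00 mm²
ΣAx̄ = (16200.00)(135.00) + (-2280.00)(78.00) = 2009160.00 mm³
ΣAȳ = (16200.00)(30.00) + (-2280.00)(33.50) = 409620.00 mm³
x̄ = 2009160.00 / 13920.00 = 144.34 mm
ȳ = 409620.00 / 13920.00 = 29.43 mm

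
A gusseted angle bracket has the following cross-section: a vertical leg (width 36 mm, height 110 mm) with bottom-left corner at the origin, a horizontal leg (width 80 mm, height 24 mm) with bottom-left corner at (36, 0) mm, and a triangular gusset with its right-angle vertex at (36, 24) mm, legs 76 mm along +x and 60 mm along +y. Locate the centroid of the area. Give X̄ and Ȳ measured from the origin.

vertical leg: A = 36 × 110 = 3960.00, centroid at (18.00, 55.00).
horizontal leg: A = 80 × 24 = 1920.00, centroid at (76.00, 12.00).
gusset: A = ½·76·60 = 2280.00, centroid at (61.33, 44.00).
ΣA = 8160.00 mm²
ΣAX̄ = (3960.00)(18.00) + (1920.00)(76.00) + (2280.00)(61.33) = 357040.00 mm³
ΣAȲ = (3960.00)(55.00) + (1920.00)(12.00) + (2280.00)(44.00) = 341160.00 mm³
X̄ = 357040.00 / 8160.00 = 43.75 mm
Ȳ = 341160.00 / 8160.00 = 41.81 mm

X̄ = 43.75 mm, Ȳ = 41.81 mm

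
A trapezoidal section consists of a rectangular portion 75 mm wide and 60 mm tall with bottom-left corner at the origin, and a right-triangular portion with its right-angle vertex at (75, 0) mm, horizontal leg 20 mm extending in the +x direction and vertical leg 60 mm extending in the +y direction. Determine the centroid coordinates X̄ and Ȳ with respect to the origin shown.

X̄ = 42.70 mm, Ȳ = 28.82 mm

Part | A | x̄ᵢ | ȳᵢ | A·x̄ᵢ | A·ȳᵢ
rectangular portion | 4500.00 | 37.50 | 30.00 | 168750.00 | 135000.00
triangular portion | 600.00 | 81.67 | 20.00 | 49000.00 | 12000.00
Σ | 5100.00 |  |  | 217750.00 | 147000.00
X̄ = 217750.00 / 5100.00 = 42.70 mm
Ȳ = 147000.00 / 5100.00 = 28.82 mm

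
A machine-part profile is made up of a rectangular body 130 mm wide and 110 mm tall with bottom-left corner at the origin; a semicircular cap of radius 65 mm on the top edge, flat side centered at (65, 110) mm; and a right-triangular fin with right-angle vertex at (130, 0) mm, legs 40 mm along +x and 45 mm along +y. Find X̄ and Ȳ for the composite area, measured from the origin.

Part | A | x̄ᵢ | ȳᵢ | A·x̄ᵢ | A·ȳᵢ
rectangular body | 14300.00 | 65.00 | 55.00 | 929500.00 | 786500.00
semicircular top | 6636.61 | 65.00 | 137.59 | 431379.94 | 913110.93
triangular fin | 900.00 | 143.33 | 15.00 | 129000.00 | 13500.00
Σ | 21836.61 |  |  | 1489879.94 | 1713110.93
X̄ = 1489879.94 / 21836.61 = 68.23 mm
Ȳ = 1713110.93 / 21836.61 = 78.45 mm

X̄ = 68.23 mm, Ȳ = 78.45 mm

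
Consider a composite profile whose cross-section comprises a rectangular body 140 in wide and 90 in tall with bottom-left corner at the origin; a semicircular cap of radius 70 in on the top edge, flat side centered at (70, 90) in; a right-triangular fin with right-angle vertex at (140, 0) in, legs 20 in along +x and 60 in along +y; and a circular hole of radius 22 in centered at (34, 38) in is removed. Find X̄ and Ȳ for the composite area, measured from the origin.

X̄ = 75.20 in, Ȳ = 74.45 in

Part | A | x̄ᵢ | ȳᵢ | A·x̄ᵢ | A·ȳᵢ
rectangular body | 12600.00 | 70.00 | 45.00 | 882000.00 | 567000.00
semicircular top | 7696.90 | 70.00 | 119.71 | 538783.14 | 921387.85
triangular fin | 600.00 | 146.67 | 20.00 | 88000.00 | 12000.00
hole | -1520.53 | 34.00 | 38.00 | -51698.05 | -57780.17
Σ | 19376.37 |  |  | 1457085.09 | 1442607.67
X̄ = 1457085.09 / 19376.37 = 75.20 in
Ȳ = 1442607.67 / 19376.37 = 74.45 in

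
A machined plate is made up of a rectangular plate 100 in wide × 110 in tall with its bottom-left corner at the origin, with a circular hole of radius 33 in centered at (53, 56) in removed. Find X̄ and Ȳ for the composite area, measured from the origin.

X̄ = 48.65 in, Ȳ = 54.55 in

plate: A = 100 × 110 = 11000.00, centroid at (50.00, 55.00).
hole: A = −π·33² = -3421.19, centroid at (53.00, 56.00).
ΣA = 7578.81 in², ΣAX̄ = 368676.70 in³, ΣAȲ = 413413.11 in³.
X̄ = 368676.70/7578.81 = 48.65 in; Ȳ = 413413.11/7578.81 = 54.55 in.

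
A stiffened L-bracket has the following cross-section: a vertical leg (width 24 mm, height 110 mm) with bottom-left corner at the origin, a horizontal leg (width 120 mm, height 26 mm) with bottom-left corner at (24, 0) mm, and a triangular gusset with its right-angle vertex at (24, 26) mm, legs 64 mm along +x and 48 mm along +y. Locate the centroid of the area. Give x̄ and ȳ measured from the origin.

x̄ = 49.81 mm, ȳ = 34.30 mm

vertical leg: A = 24 × 110 = 2640.00, centroid at (12.00, 55.00).
horizontal leg: A = 120 × 26 = 3120.00, centroid at (84.00, 13.00).
gusset: A = ½·64·48 = 1536.00, centroid at (45.33, 42.00).
ΣA = 7296.00 mm²
ΣAx̄ = (2640.00)(12.00) + (3120.00)(84.00) + (1536.00)(45.33) = 363392.00 mm³
ΣAȳ = (2640.00)(55.00) + (3120.00)(13.00) + (1536.00)(42.00) = 250272.00 mm³
x̄ = 363392.00 / 7296.00 = 49.81 mm
ȳ = 250272.00 / 7296.00 = 34.30 mm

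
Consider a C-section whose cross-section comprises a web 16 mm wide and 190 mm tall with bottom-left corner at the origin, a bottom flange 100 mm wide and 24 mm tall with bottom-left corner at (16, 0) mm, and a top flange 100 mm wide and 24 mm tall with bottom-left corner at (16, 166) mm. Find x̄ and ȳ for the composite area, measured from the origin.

x̄ = 43.51 mm, ȳ = 95.00 mm

web: A = 16 × 190 = 3040.00, centroid at (8.00, 95.00).
bottom flange: A = 100 × 24 = 2400.00, centroid at (66.00, 12.00).
top flange: A = 100 × 24 = 2400.00, centroid at (66.00, 178.00).
ΣA = 7840.00 mm², ΣAx̄ = 341120.00 mm³, ΣAȳ = 744800.00 mm³.
x̄ = 341120.00/7840.00 = 43.51 mm; ȳ = 744800.00/7840.00 = 95.00 mm.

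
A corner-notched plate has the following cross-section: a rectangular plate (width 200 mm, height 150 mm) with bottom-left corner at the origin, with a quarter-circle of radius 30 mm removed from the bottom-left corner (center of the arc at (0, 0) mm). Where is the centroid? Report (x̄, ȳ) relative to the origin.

x̄ = 102.11 mm, ȳ = 76.50 mm

Part | A | x̄ᵢ | ȳᵢ | A·x̄ᵢ | A·ȳᵢ
plate | 30000.00 | 100.00 | 75.00 | 3000000.00 | 2250000.00
removed quarter-circle | -706.86 | 12.73 | 12.73 | -9000.00 | -9000.00
Σ | 29293.14 |  |  | 2991000.00 | 2241000.00
x̄ = 2991000.00 / 29293.14 = 102.11 mm
ȳ = 2241000.00 / 29293.14 = 76.50 mm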